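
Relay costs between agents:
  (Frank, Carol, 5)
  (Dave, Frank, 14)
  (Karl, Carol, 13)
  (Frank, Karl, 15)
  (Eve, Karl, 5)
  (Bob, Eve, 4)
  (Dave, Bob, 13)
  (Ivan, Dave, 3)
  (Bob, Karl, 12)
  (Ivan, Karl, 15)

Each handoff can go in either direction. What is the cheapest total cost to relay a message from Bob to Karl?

9

Paths from Bob to Karl:
Bob → Karl: 12
Bob → Dave → Ivan → Karl: 13 + 3 + 15 = 31
Bob → Eve → Karl: 4 + 5 = 9
Bob → Dave → Frank → Carol → Karl: 13 + 14 + 5 + 13 = 45
Bob → Dave → Frank → Karl: 13 + 14 + 15 = 42
The minimum is 9.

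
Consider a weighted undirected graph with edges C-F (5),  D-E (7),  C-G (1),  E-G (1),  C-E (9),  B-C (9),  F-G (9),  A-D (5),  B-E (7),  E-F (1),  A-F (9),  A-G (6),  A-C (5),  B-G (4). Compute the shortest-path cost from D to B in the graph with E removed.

Some routes from D to B avoiding E:
D → A → C → B: 5 + 5 + 9 = 19
D → A → C → G → B: 5 + 5 + 1 + 4 = 15
D → A → G → C → B: 5 + 6 + 1 + 9 = 21
D → A → G → B: 5 + 6 + 4 = 15
Shortest: 15.

15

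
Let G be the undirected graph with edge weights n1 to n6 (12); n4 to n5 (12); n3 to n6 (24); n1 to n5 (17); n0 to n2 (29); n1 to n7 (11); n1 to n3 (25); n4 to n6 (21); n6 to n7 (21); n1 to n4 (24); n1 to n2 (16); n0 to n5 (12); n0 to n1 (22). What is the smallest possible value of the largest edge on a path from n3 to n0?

Some routes from n3 to n0:
n3 - n6 - n1 - n4 - n5 - n0: max(24, 12, 24, 12, 12) = 24
n3 - n6 - n1 - n0: max(24, 12, 22) = 24
n3 - n6 - n1 - n5 - n0: max(24, 12, 17, 12) = 24
Smallest bottleneck: 24.

24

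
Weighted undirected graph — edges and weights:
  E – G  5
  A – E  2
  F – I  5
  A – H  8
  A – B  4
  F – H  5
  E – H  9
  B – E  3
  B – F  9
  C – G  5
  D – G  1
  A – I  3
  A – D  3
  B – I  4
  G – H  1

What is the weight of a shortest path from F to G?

A few of the F→G routes:
F-B-A-D-G: 9 + 4 + 3 + 1 = 17
F-B-E-G: 9 + 3 + 5 = 17
F-I-A-E-G: 5 + 3 + 2 + 5 = 15
F-I-A-D-G: 5 + 3 + 3 + 1 = 12
F-H-G: 5 + 1 = 6
Shortest: 6.

6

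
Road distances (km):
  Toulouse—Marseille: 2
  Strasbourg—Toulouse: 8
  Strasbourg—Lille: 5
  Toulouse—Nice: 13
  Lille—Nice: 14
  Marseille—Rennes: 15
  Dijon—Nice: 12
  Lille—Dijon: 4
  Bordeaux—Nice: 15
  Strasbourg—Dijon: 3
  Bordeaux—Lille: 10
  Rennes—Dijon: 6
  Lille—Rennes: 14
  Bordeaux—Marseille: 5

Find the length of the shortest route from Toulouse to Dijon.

11

Checking several routes:
Toulouse-Marseille-Bordeaux-Lille-Dijon: 2 + 5 + 10 + 4 = 21
Toulouse-Strasbourg-Lille-Dijon: 8 + 5 + 4 = 17
Toulouse-Strasbourg-Dijon: 8 + 3 = 11
The minimum is 11 km.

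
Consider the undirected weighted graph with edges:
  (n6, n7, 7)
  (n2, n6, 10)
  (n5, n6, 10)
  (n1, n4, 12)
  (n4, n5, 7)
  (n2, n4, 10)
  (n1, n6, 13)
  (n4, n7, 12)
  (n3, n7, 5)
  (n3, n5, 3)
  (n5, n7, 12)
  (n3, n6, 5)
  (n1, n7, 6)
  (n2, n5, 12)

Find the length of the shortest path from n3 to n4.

A few of the n3→n4 routes:
n3 - n7 - n5 - n4: 5 + 12 + 7 = 24
n3 - n7 - n4: 5 + 12 = 17
n3 - n5 - n4: 3 + 7 = 10
n3 - n7 - n1 - n4: 5 + 6 + 12 = 23
n3 - n6 - n7 - n4: 5 + 7 + 12 = 24
n3 - n6 - n5 - n4: 5 + 10 + 7 = 22
Shortest: 10.

10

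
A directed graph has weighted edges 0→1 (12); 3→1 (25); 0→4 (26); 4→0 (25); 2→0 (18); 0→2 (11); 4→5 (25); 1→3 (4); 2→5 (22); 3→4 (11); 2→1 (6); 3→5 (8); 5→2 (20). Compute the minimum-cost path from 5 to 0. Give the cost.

Routes from 5 to 0:
5-2-1-3-4-0: 20 + 6 + 4 + 11 + 25 = 66
5-2-0: 20 + 18 = 38
Shortest: 38.

38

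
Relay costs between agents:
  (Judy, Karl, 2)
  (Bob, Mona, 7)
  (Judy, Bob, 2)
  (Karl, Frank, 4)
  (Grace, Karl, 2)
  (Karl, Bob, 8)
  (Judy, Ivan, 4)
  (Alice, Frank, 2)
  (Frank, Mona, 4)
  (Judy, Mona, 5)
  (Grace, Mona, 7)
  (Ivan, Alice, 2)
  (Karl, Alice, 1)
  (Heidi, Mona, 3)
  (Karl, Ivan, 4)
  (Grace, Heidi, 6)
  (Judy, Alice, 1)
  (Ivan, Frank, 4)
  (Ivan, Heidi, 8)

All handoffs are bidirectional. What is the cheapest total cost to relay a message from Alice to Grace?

Comparing a few candidate routes:
Alice -> Ivan -> Judy -> Karl -> Grace: 2 + 4 + 2 + 2 = 10
Alice -> Karl -> Grace: 1 + 2 = 3
Alice -> Ivan -> Karl -> Grace: 2 + 4 + 2 = 8
Alice -> Frank -> Karl -> Grace: 2 + 4 + 2 = 8
Alice -> Judy -> Karl -> Grace: 1 + 2 + 2 = 5
The minimum is 3.

3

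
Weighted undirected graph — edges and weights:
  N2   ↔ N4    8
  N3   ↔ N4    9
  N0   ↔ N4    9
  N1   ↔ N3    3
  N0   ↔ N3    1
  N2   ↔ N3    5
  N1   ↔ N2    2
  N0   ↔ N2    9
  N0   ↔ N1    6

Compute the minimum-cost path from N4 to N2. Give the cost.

8

Comparing a few candidate routes:
N4-N3-N2: 9 + 5 = 14
N4-N2: 8
N4-N3-N1-N2: 9 + 3 + 2 = 14
The minimum is 8.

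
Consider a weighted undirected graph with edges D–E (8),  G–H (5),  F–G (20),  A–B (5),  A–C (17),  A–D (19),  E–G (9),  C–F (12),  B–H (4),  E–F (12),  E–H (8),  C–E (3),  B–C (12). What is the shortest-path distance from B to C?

12

Comparing a few candidate routes:
B-H-G-E-C: 4 + 5 + 9 + 3 = 21
B-C: 12
B-H-E-C: 4 + 8 + 3 = 15
The minimum is 12.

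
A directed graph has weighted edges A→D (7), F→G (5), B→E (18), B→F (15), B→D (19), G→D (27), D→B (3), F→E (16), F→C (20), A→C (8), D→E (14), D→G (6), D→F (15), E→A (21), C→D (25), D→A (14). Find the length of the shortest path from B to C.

35

A few of the B→C routes:
B-F-C: 15 + 20 = 35
B-D-F-C: 19 + 15 + 20 = 54
B-F-E-A-C: 15 + 16 + 21 + 8 = 60
B-E-A-C: 18 + 21 + 8 = 47
B-D-A-C: 19 + 14 + 8 = 41
Best route has total 35.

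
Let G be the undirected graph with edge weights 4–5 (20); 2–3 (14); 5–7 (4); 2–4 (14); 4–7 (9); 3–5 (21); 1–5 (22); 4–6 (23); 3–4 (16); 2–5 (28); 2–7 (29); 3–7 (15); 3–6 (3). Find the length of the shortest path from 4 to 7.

9

Checking several routes:
4 - 5 - 7: 20 + 4 = 24
4 - 7: 9
4 - 3 - 7: 16 + 15 = 31
The minimum is 9.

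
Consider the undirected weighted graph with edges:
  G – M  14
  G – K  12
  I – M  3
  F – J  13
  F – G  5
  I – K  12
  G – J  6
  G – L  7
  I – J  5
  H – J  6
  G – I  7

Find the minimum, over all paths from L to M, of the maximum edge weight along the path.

Candidate routes:
L - G - I - M: max(7, 7, 3) = 7
L - G - J - I - M: max(7, 6, 5, 3) = 7
L - G - K - I - M: max(7, 12, 12, 3) = 12
L - G - F - J - I - M: max(7, 5, 13, 5, 3) = 13
L - G - M: max(7, 14) = 14
Best route has worst link 7.

7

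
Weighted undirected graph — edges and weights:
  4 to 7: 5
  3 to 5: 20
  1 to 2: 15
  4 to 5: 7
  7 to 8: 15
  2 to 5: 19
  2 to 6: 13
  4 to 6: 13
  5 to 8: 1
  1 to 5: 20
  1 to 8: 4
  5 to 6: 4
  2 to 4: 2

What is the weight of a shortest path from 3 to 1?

Checking several routes:
3→5→4→7→8→1: 20 + 7 + 5 + 15 + 4 = 51
3→5→1: 20 + 20 = 40
3→5→4→2→1: 20 + 7 + 2 + 15 = 44
3→5→6→2→1: 20 + 4 + 13 + 15 = 52
3→5→8→1: 20 + 1 + 4 = 25
The minimum is 25.

25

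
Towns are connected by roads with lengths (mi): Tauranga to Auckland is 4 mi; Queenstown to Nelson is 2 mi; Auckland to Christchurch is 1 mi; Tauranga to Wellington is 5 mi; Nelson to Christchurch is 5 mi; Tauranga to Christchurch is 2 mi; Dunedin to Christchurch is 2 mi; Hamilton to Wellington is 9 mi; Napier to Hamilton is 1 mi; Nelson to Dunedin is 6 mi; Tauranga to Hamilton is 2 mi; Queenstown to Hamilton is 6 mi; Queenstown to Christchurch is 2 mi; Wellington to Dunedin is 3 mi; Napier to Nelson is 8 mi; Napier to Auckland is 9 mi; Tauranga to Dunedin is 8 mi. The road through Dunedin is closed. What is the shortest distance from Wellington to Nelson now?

11

A few of the Wellington→Nelson routes:
Wellington → Tauranga → Hamilton → Queenstown → Nelson: 5 + 2 + 6 + 2 = 15
Wellington → Tauranga → Christchurch → Nelson: 5 + 2 + 5 = 12
Wellington → Tauranga → Auckland → Christchurch → Queenstown → Nelson: 5 + 4 + 1 + 2 + 2 = 14
Wellington → Tauranga → Christchurch → Queenstown → Nelson: 5 + 2 + 2 + 2 = 11
Wellington → Tauranga → Auckland → Christchurch → Nelson: 5 + 4 + 1 + 5 = 15
Shortest: 11 mi.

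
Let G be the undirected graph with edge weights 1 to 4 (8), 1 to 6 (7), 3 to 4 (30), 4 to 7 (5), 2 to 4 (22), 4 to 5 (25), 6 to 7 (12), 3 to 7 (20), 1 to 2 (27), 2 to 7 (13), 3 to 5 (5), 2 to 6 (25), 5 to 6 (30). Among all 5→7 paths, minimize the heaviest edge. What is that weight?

20

Comparing a few candidate routes:
5→4→2→7: max(25, 22, 13) = 25
5→3→7: max(5, 20) = 20
5→4→2→6→7: max(25, 22, 25, 12) = 25
5→4→1→6→7: max(25, 8, 7, 12) = 25
5→4→7: max(25, 5) = 25
Smallest bottleneck: 20.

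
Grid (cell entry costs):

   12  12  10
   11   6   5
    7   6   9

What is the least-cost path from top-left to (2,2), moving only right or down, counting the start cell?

43

Best path: (0,0) (1,0) (1,1) (1,2) (2,2)
Cost: 12 + 11 + 6 + 5 + 9 = 43
For comparison, the top-then-right route costs 48.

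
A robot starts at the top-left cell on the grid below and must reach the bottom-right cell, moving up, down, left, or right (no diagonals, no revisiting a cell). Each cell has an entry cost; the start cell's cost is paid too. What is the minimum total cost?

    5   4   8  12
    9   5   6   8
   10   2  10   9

One optimal route is r0c0→r0c1→r1c1→r2c1→r2c2→r2c3.
Its cost is 5 + 4 + 5 + 2 + 10 + 9 = 35.

35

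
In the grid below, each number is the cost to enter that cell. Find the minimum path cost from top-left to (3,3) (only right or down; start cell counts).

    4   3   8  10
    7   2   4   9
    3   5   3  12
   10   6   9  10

One optimal route is r0c0 -> r0c1 -> r1c1 -> r1c2 -> r2c2 -> r3c2 -> r3c3.
Its cost is 4 + 3 + 2 + 4 + 3 + 9 + 10 = 35.

35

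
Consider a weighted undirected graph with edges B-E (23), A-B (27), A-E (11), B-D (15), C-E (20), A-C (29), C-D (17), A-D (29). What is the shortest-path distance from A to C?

Comparing a few candidate routes:
A - E - C: 11 + 20 = 31
A - D - C: 29 + 17 = 46
A - C: 29
Shortest: 29.

29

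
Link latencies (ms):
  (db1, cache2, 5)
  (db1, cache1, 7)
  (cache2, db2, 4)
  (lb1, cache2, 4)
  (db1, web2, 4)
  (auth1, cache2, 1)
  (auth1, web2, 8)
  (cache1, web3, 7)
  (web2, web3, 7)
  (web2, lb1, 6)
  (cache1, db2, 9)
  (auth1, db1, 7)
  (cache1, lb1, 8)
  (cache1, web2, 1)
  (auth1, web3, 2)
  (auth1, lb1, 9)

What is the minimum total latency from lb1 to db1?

Comparing a few candidate routes:
lb1→web2→db1: 6 + 4 = 10
lb1→cache2→db1: 4 + 5 = 9
lb1→cache2→auth1→db1: 4 + 1 + 7 = 12
lb1→cache1→web2→db1: 8 + 1 + 4 = 13
The minimum is 9 ms.

9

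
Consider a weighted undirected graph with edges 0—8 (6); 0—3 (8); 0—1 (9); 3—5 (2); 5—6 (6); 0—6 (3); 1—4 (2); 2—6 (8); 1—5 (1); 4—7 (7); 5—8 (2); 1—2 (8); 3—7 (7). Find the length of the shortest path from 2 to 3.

Comparing a few candidate routes:
2-6-0-8-5-3: 8 + 3 + 6 + 2 + 2 = 21
2-6-5-3: 8 + 6 + 2 = 16
2-6-0-1-5-3: 8 + 3 + 9 + 1 + 2 = 23
2-6-0-3: 8 + 3 + 8 = 19
2-1-5-3: 8 + 1 + 2 = 11
Shortest: 11.

11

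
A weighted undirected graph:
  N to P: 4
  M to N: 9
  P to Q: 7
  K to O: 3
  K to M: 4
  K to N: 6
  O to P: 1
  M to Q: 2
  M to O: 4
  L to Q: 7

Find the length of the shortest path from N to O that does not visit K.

5

Comparing a few candidate routes:
N -> M -> O: 9 + 4 = 13
N -> P -> Q -> M -> O: 4 + 7 + 2 + 4 = 17
N -> P -> O: 4 + 1 = 5
Best route has total 5.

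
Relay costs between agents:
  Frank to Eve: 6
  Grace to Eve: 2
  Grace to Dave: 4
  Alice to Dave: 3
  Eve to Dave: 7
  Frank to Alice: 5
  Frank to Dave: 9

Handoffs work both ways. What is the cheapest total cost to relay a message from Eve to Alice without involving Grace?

10

Checking several routes:
Eve - Frank - Dave - Alice: 6 + 9 + 3 = 18
Eve - Frank - Alice: 6 + 5 = 11
Eve - Dave - Alice: 7 + 3 = 10
Best route has total 10.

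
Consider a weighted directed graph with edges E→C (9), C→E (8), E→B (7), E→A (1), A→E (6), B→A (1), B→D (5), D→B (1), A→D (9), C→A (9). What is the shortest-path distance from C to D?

Comparing a few candidate routes:
C - A - D: 9 + 9 = 18
C - E - A - D: 8 + 1 + 9 = 18
C - E - B - A - D: 8 + 7 + 1 + 9 = 25
C - E - B - D: 8 + 7 + 5 = 20
The minimum is 18.

18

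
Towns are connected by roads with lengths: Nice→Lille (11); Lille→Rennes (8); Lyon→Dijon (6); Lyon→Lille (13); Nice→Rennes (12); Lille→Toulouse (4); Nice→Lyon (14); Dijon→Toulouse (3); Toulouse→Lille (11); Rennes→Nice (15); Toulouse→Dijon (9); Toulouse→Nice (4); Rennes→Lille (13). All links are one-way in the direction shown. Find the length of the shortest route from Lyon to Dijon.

6

Routes from Lyon to Dijon:
Lyon → Lille → Toulouse → Dijon: 13 + 4 + 9 = 26
Lyon → Dijon: 6
Best route has total 6.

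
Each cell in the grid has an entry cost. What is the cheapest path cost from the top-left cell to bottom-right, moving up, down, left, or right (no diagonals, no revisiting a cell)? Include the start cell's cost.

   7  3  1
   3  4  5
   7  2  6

22

Cheapest: (0,0)→(0,1)→(0,2)→(1,2)→(2,2)
  7 + 3 + 1 + 5 + 6 = 22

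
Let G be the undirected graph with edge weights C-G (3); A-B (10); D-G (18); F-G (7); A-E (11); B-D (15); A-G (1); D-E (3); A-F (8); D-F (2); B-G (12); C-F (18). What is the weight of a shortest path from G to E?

12

Some routes from G to E:
G → D → E: 18 + 3 = 21
G → C → F → D → E: 3 + 18 + 2 + 3 = 26
G → A → F → D → E: 1 + 8 + 2 + 3 = 14
G → A → E: 1 + 11 = 12
G → F → D → E: 7 + 2 + 3 = 12
Shortest: 12.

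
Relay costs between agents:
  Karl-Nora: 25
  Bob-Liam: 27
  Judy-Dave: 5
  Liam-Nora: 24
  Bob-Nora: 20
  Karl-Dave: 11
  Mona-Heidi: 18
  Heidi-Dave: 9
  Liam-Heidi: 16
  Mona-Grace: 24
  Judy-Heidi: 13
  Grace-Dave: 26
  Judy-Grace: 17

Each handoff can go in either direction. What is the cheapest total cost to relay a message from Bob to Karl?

45

Some routes from Bob to Karl:
Bob→Liam→Nora→Karl: 27 + 24 + 25 = 76
Bob→Liam→Heidi→Judy→Dave→Karl: 27 + 16 + 13 + 5 + 11 = 72
Bob→Liam→Heidi→Dave→Karl: 27 + 16 + 9 + 11 = 63
Bob→Nora→Karl: 20 + 25 = 45
Bob→Nora→Liam→Heidi→Dave→Karl: 20 + 24 + 16 + 9 + 11 = 80
Shortest: 45.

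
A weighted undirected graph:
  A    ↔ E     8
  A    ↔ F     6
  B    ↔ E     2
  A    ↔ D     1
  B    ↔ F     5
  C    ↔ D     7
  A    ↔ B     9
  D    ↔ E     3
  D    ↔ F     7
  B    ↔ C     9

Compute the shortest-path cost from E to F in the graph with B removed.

10

Checking several routes:
E → A → F: 8 + 6 = 14
E → D → A → F: 3 + 1 + 6 = 10
E → D → F: 3 + 7 = 10
The minimum is 10.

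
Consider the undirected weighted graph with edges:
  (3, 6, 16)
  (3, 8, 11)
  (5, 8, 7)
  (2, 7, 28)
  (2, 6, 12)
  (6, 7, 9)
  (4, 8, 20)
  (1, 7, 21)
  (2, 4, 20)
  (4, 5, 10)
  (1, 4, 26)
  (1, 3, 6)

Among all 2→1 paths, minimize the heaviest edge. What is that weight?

Comparing a few candidate routes:
2→4→5→8→3→1: max(20, 10, 7, 11, 6) = 20
2→4→5→8→3→6→7→1: max(20, 10, 7, 11, 16, 9, 21) = 21
2→6→3→1: max(12, 16, 6) = 16
2→4→8→3→6→7→1: max(20, 20, 11, 16, 9, 21) = 21
2→4→8→3→1: max(20, 20, 11, 6) = 20
The minimum achievable maximum is 16.

16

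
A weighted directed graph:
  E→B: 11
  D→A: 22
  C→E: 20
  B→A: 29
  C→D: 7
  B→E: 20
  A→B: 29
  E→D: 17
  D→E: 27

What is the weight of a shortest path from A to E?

Candidate routes:
A -> B -> E: 29 + 20 = 49
The minimum is 49.

49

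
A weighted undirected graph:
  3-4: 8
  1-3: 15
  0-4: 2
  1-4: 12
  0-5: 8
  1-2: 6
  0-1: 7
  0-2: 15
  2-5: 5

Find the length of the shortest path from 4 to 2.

15

Comparing a few candidate routes:
4 -> 1 -> 2: 12 + 6 = 18
4 -> 0 -> 1 -> 2: 2 + 7 + 6 = 15
4 -> 1 -> 0 -> 5 -> 2: 12 + 7 + 8 + 5 = 32
4 -> 3 -> 1 -> 2: 8 + 15 + 6 = 29
4 -> 0 -> 2: 2 + 15 = 17
4 -> 0 -> 5 -> 2: 2 + 8 + 5 = 15
Shortest: 15.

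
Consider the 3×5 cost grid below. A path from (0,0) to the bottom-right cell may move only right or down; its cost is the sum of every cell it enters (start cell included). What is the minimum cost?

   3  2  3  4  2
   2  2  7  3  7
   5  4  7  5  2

22

Best path: r0c0→r0c1→r0c2→r0c3→r1c3→r2c3→r2c4
Cost: 3 + 2 + 3 + 4 + 3 + 5 + 2 = 22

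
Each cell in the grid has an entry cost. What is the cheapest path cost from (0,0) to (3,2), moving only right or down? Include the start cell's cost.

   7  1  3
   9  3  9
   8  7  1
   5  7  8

27

Cheapest: r0c0 r0c1 r1c1 r2c1 r2c2 r3c2
  7 + 1 + 3 + 7 + 1 + 8 = 27
(Top row then right column would cost 29.)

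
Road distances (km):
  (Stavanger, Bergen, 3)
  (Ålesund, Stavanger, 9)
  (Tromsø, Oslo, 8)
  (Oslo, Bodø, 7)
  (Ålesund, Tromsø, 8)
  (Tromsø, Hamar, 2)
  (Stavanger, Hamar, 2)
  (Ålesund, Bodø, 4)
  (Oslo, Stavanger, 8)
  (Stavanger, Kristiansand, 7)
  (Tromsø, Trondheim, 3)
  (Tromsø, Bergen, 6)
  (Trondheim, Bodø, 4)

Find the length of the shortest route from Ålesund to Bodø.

4

Comparing a few candidate routes:
Ålesund -> Tromsø -> Oslo -> Bodø: 8 + 8 + 7 = 23
Ålesund -> Tromsø -> Trondheim -> Bodø: 8 + 3 + 4 = 15
Ålesund -> Stavanger -> Hamar -> Tromsø -> Trondheim -> Bodø: 9 + 2 + 2 + 3 + 4 = 20
Ålesund -> Bodø: 4
Best route has total 4 km.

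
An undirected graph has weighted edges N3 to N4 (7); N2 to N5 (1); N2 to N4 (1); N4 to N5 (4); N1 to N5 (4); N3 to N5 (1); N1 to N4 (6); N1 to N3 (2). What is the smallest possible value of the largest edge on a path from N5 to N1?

2

Comparing a few candidate routes:
N5→N3→N1: max(1, 2) = 2
N5→N1: max(4) = 4
N5→N2→N4→N1: max(1, 1, 6) = 6
N5→N3→N4→N1: max(1, 7, 6) = 7
N5→N4→N1: max(4, 6) = 6
Smallest bottleneck: 2.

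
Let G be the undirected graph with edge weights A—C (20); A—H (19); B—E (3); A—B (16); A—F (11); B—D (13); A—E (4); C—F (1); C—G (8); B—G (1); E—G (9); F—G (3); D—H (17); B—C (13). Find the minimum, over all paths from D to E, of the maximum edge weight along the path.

13

Comparing a few candidate routes:
D -> B -> G -> C -> F -> A -> E: max(13, 1, 8, 1, 11, 4) = 13
D -> B -> C -> F -> G -> E: max(13, 13, 1, 3, 9) = 13
D -> B -> G -> E: max(13, 1, 9) = 13
D -> B -> G -> F -> A -> E: max(13, 1, 3, 11, 4) = 13
The minimum achievable maximum is 13.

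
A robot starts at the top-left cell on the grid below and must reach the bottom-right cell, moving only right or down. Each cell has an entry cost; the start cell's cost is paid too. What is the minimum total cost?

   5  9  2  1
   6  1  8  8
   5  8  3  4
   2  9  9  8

Cheapest: r0c0 -> r1c0 -> r1c1 -> r1c2 -> r2c2 -> r2c3 -> r3c3
  5 + 6 + 1 + 8 + 3 + 4 + 8 = 35
For comparison, the top-then-right route costs 37.

35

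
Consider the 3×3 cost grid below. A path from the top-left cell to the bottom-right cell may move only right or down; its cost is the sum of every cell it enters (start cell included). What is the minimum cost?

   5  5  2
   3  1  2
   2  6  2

One optimal route is [0,0] -> [1,0] -> [1,1] -> [1,2] -> [2,2].
Its cost is 5 + 3 + 1 + 2 + 2 = 13.

13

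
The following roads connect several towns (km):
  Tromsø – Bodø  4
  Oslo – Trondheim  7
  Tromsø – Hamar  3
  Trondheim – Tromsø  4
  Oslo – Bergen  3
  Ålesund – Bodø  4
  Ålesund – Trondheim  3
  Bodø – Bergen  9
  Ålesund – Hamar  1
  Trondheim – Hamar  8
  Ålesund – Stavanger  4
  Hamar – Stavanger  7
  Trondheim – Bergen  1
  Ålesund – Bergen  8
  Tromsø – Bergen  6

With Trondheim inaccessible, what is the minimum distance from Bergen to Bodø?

9

A few of the Bergen→Bodø routes:
Bergen → Tromsø → Hamar → Ålesund → Bodø: 6 + 3 + 1 + 4 = 14
Bergen → Tromsø → Hamar → Stavanger → Ålesund → Bodø: 6 + 3 + 7 + 4 + 4 = 24
Bergen → Tromsø → Bodø: 6 + 4 = 10
Bergen → Bodø: 9
Bergen → Ålesund → Bodø: 8 + 4 = 12
Bergen → Ålesund → Hamar → Tromsø → Bodø: 8 + 1 + 3 + 4 = 16
The minimum is 9 km.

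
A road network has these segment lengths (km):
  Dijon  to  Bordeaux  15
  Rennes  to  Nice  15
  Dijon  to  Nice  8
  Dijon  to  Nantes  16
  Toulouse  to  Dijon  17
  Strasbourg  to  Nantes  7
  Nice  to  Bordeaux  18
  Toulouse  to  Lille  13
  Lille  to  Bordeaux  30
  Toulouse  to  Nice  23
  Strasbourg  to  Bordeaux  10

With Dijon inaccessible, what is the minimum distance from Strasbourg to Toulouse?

Candidate routes:
Strasbourg → Bordeaux → Lille → Toulouse: 10 + 30 + 13 = 53
Strasbourg → Bordeaux → Nice → Toulouse: 10 + 18 + 23 = 51
Shortest: 51 km.

51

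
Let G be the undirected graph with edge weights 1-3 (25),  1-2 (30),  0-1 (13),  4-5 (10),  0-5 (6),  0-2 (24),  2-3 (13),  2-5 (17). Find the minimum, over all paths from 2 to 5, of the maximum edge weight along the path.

Checking several routes:
2-0-5: max(24, 6) = 24
2-3-1-0-5: max(13, 25, 13, 6) = 25
2-5: max(17) = 17
Best route has worst link 17.

17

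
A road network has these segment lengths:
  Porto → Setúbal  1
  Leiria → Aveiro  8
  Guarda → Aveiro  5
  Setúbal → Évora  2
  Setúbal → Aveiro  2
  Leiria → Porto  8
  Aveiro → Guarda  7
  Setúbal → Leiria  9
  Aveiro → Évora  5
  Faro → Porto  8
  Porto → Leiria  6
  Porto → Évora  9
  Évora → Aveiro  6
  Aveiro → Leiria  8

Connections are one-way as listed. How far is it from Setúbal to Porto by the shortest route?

Paths from Setúbal to Porto:
Setúbal→Aveiro→Leiria→Porto: 2 + 8 + 8 = 18
Setúbal→Leiria→Porto: 9 + 8 = 17
Setúbal→Évora→Aveiro→Leiria→Porto: 2 + 6 + 8 + 8 = 24
Best route has total 17.

17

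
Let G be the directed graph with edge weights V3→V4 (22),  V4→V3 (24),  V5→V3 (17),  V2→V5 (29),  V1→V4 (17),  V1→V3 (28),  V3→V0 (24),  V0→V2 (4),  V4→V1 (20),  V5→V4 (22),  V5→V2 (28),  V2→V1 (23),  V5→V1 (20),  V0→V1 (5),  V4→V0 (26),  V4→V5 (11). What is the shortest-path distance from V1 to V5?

28

Some routes from V1 to V5:
V1 - V4 - V5: 17 + 11 = 28
V1 - V4 - V0 - V2 - V5: 17 + 26 + 4 + 29 = 76
V1 - V3 - V0 - V2 - V5: 28 + 24 + 4 + 29 = 85
V1 - V3 - V4 - V5: 28 + 22 + 11 = 61
Shortest: 28.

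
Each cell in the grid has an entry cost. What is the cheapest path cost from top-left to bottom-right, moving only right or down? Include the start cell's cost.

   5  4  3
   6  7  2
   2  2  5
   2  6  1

20

Take [0,0] [0,1] [0,2] [1,2] [2,2] [3,2] for a total of 5 + 4 + 3 + 2 + 5 + 1 = 20.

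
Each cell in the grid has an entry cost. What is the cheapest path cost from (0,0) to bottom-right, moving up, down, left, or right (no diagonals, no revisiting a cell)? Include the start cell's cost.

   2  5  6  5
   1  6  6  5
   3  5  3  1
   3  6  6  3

Best path: [0,0] → [1,0] → [2,0] → [2,1] → [2,2] → [2,3] → [3,3]
Cost: 2 + 1 + 3 + 5 + 3 + 1 + 3 = 18

18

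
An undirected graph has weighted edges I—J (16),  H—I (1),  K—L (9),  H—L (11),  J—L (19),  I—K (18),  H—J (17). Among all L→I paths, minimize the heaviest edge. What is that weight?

11

A few of the L→I routes:
L - H - I: max(11, 1) = 11
L - H - J - I: max(11, 17, 16) = 17
L - J - I: max(19, 16) = 19
L - K - I: max(9, 18) = 18
Best route has worst link 11.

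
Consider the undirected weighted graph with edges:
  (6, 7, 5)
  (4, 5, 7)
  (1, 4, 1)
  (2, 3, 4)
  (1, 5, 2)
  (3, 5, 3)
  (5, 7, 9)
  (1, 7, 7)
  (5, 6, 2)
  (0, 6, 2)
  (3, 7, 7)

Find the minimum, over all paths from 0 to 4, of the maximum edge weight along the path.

2

Some routes from 0 to 4:
0→6→5→1→4: max(2, 2, 2, 1) = 2
0→6→7→1→5→4: max(2, 5, 7, 2, 7) = 7
0→6→7→3→5→1→4: max(2, 5, 7, 3, 2, 1) = 7
0→6→7→3→5→4: max(2, 5, 7, 3, 7) = 7
0→6→7→1→4: max(2, 5, 7, 1) = 7
Best route has worst link 2.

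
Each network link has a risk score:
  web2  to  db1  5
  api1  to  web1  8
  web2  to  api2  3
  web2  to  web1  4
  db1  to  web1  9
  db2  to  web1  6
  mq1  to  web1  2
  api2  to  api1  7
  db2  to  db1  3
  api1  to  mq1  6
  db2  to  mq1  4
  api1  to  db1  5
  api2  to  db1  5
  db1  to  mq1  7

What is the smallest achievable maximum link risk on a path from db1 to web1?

4

Checking several routes:
db1 - db2 - mq1 - web1: max(3, 4, 2) = 4
db1 - api1 - mq1 - web1: max(5, 6, 2) = 6
db1 - web2 - web1: max(5, 4) = 5
db1 - api2 - web2 - web1: max(5, 3, 4) = 5
Best route has worst link 4.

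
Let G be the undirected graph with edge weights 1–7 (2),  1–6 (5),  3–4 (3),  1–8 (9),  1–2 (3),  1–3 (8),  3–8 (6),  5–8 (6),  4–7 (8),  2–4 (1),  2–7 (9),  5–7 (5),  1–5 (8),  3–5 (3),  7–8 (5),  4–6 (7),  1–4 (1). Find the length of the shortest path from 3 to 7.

Comparing a few candidate routes:
3 → 4 → 1 → 7: 3 + 1 + 2 = 6
3 → 8 → 7: 6 + 5 = 11
3 → 1 → 7: 8 + 2 = 10
3 → 4 → 7: 3 + 8 = 11
3 → 5 → 7: 3 + 5 = 8
3 → 4 → 2 → 1 → 7: 3 + 1 + 3 + 2 = 9
The minimum is 6.

6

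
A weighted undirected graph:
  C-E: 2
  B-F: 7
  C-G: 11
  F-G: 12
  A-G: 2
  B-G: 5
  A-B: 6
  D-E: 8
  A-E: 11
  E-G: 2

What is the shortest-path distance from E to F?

14

Checking several routes:
E - G - A - B - F: 2 + 2 + 6 + 7 = 17
E - G - B - F: 2 + 5 + 7 = 14
E - G - F: 2 + 12 = 14
The minimum is 14.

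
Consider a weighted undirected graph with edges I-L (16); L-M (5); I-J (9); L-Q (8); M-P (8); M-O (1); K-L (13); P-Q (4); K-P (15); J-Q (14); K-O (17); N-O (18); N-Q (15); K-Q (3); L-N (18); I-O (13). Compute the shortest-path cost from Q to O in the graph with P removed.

14

A few of the Q→O routes:
Q → K → L → M → O: 3 + 13 + 5 + 1 = 22
Q → K → O: 3 + 17 = 20
Q → N → O: 15 + 18 = 33
Q → L → M → O: 8 + 5 + 1 = 14
The minimum is 14.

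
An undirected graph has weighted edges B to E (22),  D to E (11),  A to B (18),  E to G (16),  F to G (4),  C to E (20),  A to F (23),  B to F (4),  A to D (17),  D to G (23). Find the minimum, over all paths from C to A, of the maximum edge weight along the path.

A few of the C→A routes:
C - E - D - A: max(20, 11, 17) = 20
C - E - B - A: max(20, 22, 18) = 22
C - E - G - F - B - A: max(20, 16, 4, 4, 18) = 20
Best route has worst link 20.

20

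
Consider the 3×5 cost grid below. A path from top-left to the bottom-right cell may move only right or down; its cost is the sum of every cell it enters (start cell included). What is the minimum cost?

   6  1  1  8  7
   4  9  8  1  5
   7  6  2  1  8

26

Path r0c0 → r0c1 → r0c2 → r0c3 → r1c3 → r2c3 → r2c4: 6 + 1 + 1 + 8 + 1 + 1 + 8 = 26.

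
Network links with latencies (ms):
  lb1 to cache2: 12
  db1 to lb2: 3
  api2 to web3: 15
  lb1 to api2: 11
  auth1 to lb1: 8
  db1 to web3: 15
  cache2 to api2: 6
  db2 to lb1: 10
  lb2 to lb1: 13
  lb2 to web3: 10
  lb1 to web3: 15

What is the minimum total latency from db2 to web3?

Routes from db2 to web3:
db2-lb1-api2-web3: 10 + 11 + 15 = 36
db2-lb1-web3: 10 + 15 = 25
db2-lb1-cache2-api2-web3: 10 + 12 + 6 + 15 = 43
db2-lb1-lb2-db1-web3: 10 + 13 + 3 + 15 = 41
db2-lb1-lb2-web3: 10 + 13 + 10 = 33
The minimum is 25 ms.

25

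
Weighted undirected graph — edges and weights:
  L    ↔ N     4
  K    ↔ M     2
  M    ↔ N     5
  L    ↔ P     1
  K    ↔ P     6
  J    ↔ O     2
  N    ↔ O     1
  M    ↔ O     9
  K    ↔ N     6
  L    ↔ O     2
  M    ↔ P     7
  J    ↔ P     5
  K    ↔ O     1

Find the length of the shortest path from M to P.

Comparing a few candidate routes:
M - K - P: 2 + 6 = 8
M - K - O - L - P: 2 + 1 + 2 + 1 = 6
M - P: 7
M - K - O - N - L - P: 2 + 1 + 1 + 4 + 1 = 9
The minimum is 6.

6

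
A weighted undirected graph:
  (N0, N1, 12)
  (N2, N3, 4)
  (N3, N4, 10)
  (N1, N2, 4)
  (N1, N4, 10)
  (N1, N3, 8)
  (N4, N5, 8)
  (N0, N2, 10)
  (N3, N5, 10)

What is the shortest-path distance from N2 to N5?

Comparing a few candidate routes:
N2→N3→N4→N5: 4 + 10 + 8 = 22
N2→N1→N3→N5: 4 + 8 + 10 = 22
N2→N3→N5: 4 + 10 = 14
The minimum is 14.

14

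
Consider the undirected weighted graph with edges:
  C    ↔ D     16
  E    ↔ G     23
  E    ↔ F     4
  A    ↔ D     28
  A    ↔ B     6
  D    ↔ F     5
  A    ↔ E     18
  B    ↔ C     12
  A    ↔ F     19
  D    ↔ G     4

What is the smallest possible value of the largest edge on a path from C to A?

Comparing a few candidate routes:
C-D-G-E-F-A: max(16, 4, 23, 4, 19) = 23
C-D-F-A: max(16, 5, 19) = 19
C-D-F-E-A: max(16, 5, 4, 18) = 18
C-B-A: max(12, 6) = 12
Smallest bottleneck: 12.

12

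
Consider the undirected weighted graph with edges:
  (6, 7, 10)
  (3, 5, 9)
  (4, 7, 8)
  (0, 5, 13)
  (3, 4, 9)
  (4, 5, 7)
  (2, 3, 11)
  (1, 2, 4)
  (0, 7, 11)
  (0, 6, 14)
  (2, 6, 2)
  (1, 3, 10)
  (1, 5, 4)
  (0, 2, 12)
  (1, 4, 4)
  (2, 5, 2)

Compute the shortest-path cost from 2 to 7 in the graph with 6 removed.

Checking several routes:
2 -> 1 -> 4 -> 7: 4 + 4 + 8 = 16
2 -> 5 -> 4 -> 7: 2 + 7 + 8 = 17
2 -> 5 -> 1 -> 4 -> 7: 2 + 4 + 4 + 8 = 18
Shortest: 16.

16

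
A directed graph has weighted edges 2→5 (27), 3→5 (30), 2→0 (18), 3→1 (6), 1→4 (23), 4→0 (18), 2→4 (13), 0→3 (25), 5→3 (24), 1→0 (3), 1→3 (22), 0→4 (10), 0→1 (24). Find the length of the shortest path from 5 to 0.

Candidate routes:
5→3→1→0: 24 + 6 + 3 = 33
5→3→1→4→0: 24 + 6 + 23 + 18 = 71
Shortest: 33.

33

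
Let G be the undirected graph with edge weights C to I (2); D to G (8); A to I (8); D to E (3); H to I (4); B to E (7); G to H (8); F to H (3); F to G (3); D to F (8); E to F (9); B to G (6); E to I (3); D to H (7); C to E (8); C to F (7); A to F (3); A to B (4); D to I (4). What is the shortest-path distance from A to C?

Comparing a few candidate routes:
A - F - C: 3 + 7 = 10
A - F - H - I - C: 3 + 3 + 4 + 2 = 12
A - I - C: 8 + 2 = 10
Shortest: 10.

10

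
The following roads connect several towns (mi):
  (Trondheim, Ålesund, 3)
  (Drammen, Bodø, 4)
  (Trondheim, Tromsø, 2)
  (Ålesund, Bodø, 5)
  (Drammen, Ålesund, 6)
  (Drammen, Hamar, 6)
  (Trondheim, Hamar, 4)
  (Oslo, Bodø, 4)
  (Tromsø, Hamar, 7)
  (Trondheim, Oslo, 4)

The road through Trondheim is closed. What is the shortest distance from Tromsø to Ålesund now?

19

Routes from Tromsø to Ålesund avoiding Trondheim:
Tromsø - Hamar - Drammen - Bodø - Ålesund: 7 + 6 + 4 + 5 = 22
Tromsø - Hamar - Drammen - Ålesund: 7 + 6 + 6 = 19
Best route has total 19 mi.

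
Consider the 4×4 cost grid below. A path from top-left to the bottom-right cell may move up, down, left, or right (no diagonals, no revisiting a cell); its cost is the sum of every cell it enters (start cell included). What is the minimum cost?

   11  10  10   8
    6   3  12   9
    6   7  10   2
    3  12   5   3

42

Path r0c0 -> r1c0 -> r1c1 -> r2c1 -> r2c2 -> r2c3 -> r3c3: 11 + 6 + 3 + 7 + 10 + 2 + 3 = 42.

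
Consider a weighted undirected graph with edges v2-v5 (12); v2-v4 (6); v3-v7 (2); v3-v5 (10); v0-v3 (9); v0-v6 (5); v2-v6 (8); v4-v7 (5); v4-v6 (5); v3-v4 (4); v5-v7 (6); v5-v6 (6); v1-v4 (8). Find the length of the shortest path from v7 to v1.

Some routes from v7 to v1:
v7-v5-v6-v4-v1: 6 + 6 + 5 + 8 = 25
v7-v5-v3-v4-v1: 6 + 10 + 4 + 8 = 28
v7-v4-v1: 5 + 8 = 13
v7-v3-v4-v1: 2 + 4 + 8 = 14
Best route has total 13.

13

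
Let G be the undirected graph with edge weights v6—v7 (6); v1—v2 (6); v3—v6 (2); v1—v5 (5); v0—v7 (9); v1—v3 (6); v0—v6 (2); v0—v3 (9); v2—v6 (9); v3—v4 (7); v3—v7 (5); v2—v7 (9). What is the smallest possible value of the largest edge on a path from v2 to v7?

6

Checking several routes:
v2 -> v1 -> v3 -> v7: max(6, 6, 5) = 6
v2 -> v1 -> v3 -> v6 -> v7: max(6, 6, 2, 6) = 6
v2 -> v6 -> v7: max(9, 6) = 9
v2 -> v6 -> v3 -> v0 -> v7: max(9, 2, 9, 9) = 9
v2 -> v6 -> v3 -> v7: max(9, 2, 5) = 9
Best route has worst link 6.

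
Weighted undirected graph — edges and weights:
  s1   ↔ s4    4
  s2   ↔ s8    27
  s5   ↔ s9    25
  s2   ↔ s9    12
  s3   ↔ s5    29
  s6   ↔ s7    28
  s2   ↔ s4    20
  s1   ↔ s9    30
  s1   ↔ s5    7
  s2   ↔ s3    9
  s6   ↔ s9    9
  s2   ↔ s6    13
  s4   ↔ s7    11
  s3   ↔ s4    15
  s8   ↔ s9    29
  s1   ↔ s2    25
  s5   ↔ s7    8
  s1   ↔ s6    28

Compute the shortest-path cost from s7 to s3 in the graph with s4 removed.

37

Checking several routes:
s7-s5-s3: 8 + 29 = 37
s7-s6-s9-s2-s3: 28 + 9 + 12 + 9 = 58
s7-s5-s1-s2-s3: 8 + 7 + 25 + 9 = 49
s7-s5-s9-s6-s2-s3: 8 + 25 + 9 + 13 + 9 = 64
s7-s6-s2-s3: 28 + 13 + 9 = 50
s7-s5-s9-s2-s3: 8 + 25 + 12 + 9 = 54
Shortest: 37.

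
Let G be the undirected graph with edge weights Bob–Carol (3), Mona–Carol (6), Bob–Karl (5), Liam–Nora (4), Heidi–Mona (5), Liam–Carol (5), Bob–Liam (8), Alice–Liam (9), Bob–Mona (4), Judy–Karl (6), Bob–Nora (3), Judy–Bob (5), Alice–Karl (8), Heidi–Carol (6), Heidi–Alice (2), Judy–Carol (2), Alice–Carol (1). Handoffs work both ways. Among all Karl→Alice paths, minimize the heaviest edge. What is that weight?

Checking several routes:
Karl - Bob - Carol - Mona - Heidi - Alice: max(5, 3, 6, 5, 2) = 6
Karl - Bob - Carol - Alice: max(5, 3, 1) = 5
Karl - Bob - Judy - Carol - Alice: max(5, 5, 2, 1) = 5
Karl - Bob - Nora - Liam - Carol - Alice: max(5, 3, 4, 5, 1) = 5
Karl - Bob - Carol - Heidi - Alice: max(5, 3, 6, 2) = 6
Karl - Bob - Mona - Heidi - Alice: max(5, 4, 5, 2) = 5
Best route has worst link 5.

5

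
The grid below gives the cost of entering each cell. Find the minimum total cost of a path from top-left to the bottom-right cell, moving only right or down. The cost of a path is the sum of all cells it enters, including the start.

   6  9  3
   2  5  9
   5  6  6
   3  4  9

29

Best path: (0,0) → (1,0) → (2,0) → (3,0) → (3,1) → (3,2)
Cost: 6 + 2 + 5 + 3 + 4 + 9 = 29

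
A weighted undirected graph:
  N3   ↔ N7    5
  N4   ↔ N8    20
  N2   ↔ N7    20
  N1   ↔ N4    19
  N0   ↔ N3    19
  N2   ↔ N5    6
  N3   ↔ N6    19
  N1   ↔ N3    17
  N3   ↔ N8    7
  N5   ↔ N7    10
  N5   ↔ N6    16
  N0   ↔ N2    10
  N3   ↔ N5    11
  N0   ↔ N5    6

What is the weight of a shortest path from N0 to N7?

Some routes from N0 to N7:
N0 - N2 - N7: 10 + 20 = 30
N0 - N5 - N3 - N7: 6 + 11 + 5 = 22
N0 - N5 - N7: 6 + 10 = 16
N0 - N2 - N5 - N7: 10 + 6 + 10 = 26
N0 - N3 - N7: 19 + 5 = 24
Best route has total 16.

16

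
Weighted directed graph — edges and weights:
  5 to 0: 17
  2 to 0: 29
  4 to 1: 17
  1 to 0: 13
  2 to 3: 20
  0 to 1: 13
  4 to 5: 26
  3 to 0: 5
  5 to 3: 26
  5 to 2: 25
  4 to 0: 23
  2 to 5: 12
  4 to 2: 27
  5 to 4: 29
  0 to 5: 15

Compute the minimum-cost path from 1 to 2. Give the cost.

53

Paths from 1 to 2:
1 - 0 - 5 - 4 - 2: 13 + 15 + 29 + 27 = 84
1 - 0 - 5 - 2: 13 + 15 + 25 = 53
Best route has total 53.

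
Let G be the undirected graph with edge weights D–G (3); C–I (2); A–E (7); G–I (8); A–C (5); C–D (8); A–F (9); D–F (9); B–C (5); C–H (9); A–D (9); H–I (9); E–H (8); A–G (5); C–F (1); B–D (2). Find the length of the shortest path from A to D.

8

Checking several routes:
A→G→D: 5 + 3 = 8
A→C→B→D: 5 + 5 + 2 = 12
A→C→D: 5 + 8 = 13
A→D: 9
The minimum is 8.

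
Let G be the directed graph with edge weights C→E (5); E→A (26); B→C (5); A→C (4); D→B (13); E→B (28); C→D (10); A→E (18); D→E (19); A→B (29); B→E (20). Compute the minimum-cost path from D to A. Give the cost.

45

Routes from D to A:
D-E-A: 19 + 26 = 45
D-B-C-E-A: 13 + 5 + 5 + 26 = 49
D-B-E-A: 13 + 20 + 26 = 59
Shortest: 45.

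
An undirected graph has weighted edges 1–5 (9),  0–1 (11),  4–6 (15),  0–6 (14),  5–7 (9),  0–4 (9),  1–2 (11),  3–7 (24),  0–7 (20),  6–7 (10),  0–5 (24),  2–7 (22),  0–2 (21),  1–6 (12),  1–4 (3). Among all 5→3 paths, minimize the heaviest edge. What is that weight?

24

Checking several routes:
5 -> 1 -> 2 -> 0 -> 6 -> 7 -> 3: max(9, 11, 21, 14, 10, 24) = 24
5 -> 1 -> 2 -> 0 -> 7 -> 3: max(9, 11, 21, 20, 24) = 24
5 -> 1 -> 6 -> 4 -> 0 -> 7 -> 3: max(9, 12, 15, 9, 20, 24) = 24
5 -> 1 -> 6 -> 7 -> 3: max(9, 12, 10, 24) = 24
5 -> 1 -> 2 -> 7 -> 3: max(9, 11, 22, 24) = 24
5 -> 1 -> 2 -> 0 -> 4 -> 6 -> 7 -> 3: max(9, 11, 21, 9, 15, 10, 24) = 24
Smallest bottleneck: 24.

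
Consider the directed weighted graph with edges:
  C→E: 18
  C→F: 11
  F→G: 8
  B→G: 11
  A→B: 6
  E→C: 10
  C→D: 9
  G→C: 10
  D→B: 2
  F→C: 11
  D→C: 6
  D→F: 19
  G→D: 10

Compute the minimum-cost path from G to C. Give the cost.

10

Routes from G to C:
G → C: 10
G → D → F → C: 10 + 19 + 11 = 40
G → D → C: 10 + 6 = 16
Best route has total 10.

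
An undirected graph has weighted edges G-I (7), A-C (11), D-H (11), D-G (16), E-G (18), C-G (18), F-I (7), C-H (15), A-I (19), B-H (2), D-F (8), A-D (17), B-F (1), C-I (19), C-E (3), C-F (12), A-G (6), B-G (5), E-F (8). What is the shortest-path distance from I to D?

15

Comparing a few candidate routes:
I - F - B - G - D: 7 + 1 + 5 + 16 = 29
I - G - B - F - D: 7 + 5 + 1 + 8 = 21
I - F - B - H - D: 7 + 1 + 2 + 11 = 21
I - G - B - H - D: 7 + 5 + 2 + 11 = 25
I - G - D: 7 + 16 = 23
I - F - D: 7 + 8 = 15
Shortest: 15.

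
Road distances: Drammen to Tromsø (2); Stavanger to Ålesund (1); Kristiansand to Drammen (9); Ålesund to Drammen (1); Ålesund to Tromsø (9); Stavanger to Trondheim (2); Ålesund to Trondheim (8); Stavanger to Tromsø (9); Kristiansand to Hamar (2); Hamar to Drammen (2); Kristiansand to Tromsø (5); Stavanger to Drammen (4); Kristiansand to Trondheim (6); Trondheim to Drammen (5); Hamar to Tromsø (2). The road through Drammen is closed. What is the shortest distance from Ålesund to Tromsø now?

A few of the Ålesund→Tromsø routes:
Ålesund-Stavanger-Trondheim-Kristiansand-Hamar-Tromsø: 1 + 2 + 6 + 2 + 2 = 13
Ålesund-Tromsø: 9
Ålesund-Stavanger-Tromsø: 1 + 9 = 10
Shortest: 9.

9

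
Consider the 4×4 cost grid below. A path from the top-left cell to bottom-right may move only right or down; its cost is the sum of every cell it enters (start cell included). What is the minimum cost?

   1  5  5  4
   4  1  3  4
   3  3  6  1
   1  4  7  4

18

One optimal route is (0,0) (1,0) (1,1) (1,2) (1,3) (2,3) (3,3).
Its cost is 1 + 4 + 1 + 3 + 4 + 1 + 4 = 18.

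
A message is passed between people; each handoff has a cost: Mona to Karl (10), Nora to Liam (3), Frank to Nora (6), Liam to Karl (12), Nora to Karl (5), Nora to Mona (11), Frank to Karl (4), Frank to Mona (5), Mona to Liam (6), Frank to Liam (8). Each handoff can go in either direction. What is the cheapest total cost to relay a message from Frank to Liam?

A few of the Frank→Liam routes:
Frank → Karl → Liam: 4 + 12 = 16
Frank → Mona → Liam: 5 + 6 = 11
Frank → Liam: 8
Frank → Nora → Liam: 6 + 3 = 9
Frank → Karl → Nora → Liam: 4 + 5 + 3 = 12
The minimum is 8.

8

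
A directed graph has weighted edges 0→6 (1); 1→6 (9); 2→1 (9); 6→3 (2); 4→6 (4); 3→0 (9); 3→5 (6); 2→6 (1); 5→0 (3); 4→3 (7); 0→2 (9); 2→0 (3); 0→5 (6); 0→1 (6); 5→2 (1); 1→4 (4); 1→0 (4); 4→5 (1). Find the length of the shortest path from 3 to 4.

Checking several routes:
3 -> 0 -> 1 -> 4: 9 + 6 + 4 = 19
3 -> 5 -> 2 -> 1 -> 4: 6 + 1 + 9 + 4 = 20
3 -> 5 -> 0 -> 1 -> 4: 6 + 3 + 6 + 4 = 19
The minimum is 19.

19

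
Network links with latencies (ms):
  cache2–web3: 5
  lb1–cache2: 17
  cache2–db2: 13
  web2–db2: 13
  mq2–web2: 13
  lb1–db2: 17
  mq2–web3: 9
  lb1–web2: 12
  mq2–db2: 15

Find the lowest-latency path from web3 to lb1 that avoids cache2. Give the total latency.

Routes from web3 to lb1 avoiding cache2:
web3→mq2→web2→lb1: 9 + 13 + 12 = 34
web3→mq2→db2→web2→lb1: 9 + 15 + 13 + 12 = 49
web3→mq2→db2→lb1: 9 + 15 + 17 = 41
web3→mq2→web2→db2→lb1: 9 + 13 + 13 + 17 = 52
Shortest: 34 ms.

34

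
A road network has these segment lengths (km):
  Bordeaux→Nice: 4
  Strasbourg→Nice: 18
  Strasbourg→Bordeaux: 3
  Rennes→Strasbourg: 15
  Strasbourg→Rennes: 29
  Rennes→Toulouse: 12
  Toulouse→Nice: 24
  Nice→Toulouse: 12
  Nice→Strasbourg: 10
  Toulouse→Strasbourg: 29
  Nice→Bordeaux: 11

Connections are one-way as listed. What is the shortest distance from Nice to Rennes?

Candidate routes:
Nice→Strasbourg→Rennes: 10 + 29 = 39
Nice→Toulouse→Strasbourg→Rennes: 12 + 29 + 29 = 70
Best route has total 39 km.

39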